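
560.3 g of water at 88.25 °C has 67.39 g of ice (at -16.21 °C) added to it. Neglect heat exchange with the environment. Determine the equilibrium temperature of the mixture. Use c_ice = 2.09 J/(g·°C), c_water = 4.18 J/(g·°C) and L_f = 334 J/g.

T_f ≈ 69.3 °C

Energy conservation, ΣQ = 0:
warm ice to 0 °C: 67.39×2.09×(0 − (-16.21)) = 2283.1; melt ice: 67.39×334 = 22508; warm the meltwater: 281.69 T; water: 2342.1(T − 88.25)
2623.7 T = 206686 − 24791 = 181895
T ≈ 69.33 °C (positive, so assuming full melt was valid).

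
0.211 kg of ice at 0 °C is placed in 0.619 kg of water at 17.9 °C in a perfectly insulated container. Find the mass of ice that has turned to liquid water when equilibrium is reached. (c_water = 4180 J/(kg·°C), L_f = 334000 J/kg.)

Water can give up m c ΔT = 0.619·4180·17.9 = 46315 J before reaching 0 °C.
Fully melting the ice requires m_ice L_f = 0.211·334000 = 70474 J.
46315 J < 70474 J, so only part of the ice melts and the system sits at 0 °C.
m_melted·334000 = 46315  ⇒  m_melted ≈ 0.1387 kg.

m_melted ≈ 0.139 kg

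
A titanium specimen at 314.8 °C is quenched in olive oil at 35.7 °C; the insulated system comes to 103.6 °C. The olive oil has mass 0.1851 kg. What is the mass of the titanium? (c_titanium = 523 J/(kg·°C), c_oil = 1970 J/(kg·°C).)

Net heat exchanged in the isolated system is zero:
m·523·(103.6 − 314.8) + 0.1851·1970·(103.6 − 35.7) = 0
-110458 m = -24760
m = -24760/-110458 ≈ 0.2242 kg

m ≈ 0.224 kg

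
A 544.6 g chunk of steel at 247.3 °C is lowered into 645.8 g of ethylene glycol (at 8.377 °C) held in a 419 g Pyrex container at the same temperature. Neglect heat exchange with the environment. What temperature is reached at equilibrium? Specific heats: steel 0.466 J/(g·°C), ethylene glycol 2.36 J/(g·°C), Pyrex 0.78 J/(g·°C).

T_f ≈ 37.2 °C

Conservation of energy gives ΣQ = 0:
544.6*0.466*(T − 247.3) + 645.8*2.36*(T − 8.377) + 419*0.78*(T − 8.377) = 0
2104.7 T = 78266
T ≈ 37.19 °C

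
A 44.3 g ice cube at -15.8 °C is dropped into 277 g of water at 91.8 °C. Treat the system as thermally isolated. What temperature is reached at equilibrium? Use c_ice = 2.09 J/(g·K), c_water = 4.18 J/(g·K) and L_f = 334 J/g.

Heat gained plus heat lost sum to zero:
warm ice to 0 °C: 44.3×2.09×(0 − (-15.8)) = 1462.9; fusion: m_ice L_f = 44.3×334 = 14796; warm the meltwater: 185.17 T; water cools: 277×4.18×(T − 91.8) = 1157.9(T − 91.8)
1343 T = 106292 − 16259 = 90032
T ≈ 67.04 °C. Since T > 0 °C, the all-ice-melts assumption holds.

T_f ≈ 67.0 °C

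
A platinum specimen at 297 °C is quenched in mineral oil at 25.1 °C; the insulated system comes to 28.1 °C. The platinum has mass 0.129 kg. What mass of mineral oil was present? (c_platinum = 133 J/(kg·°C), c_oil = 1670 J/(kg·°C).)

m ≈ 0.921 kg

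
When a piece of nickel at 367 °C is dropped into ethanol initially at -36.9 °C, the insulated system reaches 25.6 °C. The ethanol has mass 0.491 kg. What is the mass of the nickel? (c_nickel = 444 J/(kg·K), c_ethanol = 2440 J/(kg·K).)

Setting the total heat transfer to zero:
m×444×(25.6 − 367) + 0.491×2440×(25.6 − (-36.9)) = 0
-151582 m = -74878
m = -74878/-151582 ≈ 0.494 kg

m ≈ 0.494 kg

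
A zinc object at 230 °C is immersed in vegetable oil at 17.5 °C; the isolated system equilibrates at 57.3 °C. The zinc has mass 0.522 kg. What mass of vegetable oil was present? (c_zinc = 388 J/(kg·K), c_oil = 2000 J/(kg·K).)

Let T be the final temperature. ΣQ_i = 0:
0.522×388×(57.3 − 230) + m×2000×(57.3 − 17.5) = 0
79600 m = 34978
m = 34978/79600 ≈ 0.4394 kg

m ≈ 0.439 kg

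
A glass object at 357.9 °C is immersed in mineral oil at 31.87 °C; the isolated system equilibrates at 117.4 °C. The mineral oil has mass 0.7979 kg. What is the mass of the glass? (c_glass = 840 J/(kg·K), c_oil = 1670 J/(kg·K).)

m ≈ 0.564 kg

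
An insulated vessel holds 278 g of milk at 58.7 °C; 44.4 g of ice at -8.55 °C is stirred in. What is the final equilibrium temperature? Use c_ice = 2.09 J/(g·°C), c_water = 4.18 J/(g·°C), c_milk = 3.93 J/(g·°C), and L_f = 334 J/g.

Heat gained plus heat lost sum to zero:
warm ice to 0 °C: 44.4·2.09·(0 − (-8.55)) = 793.41; latent heat to melt: 44.4·334 = 14830; meltwater 0→T: 44.4·4.18·T = 185.59 T; milk cools: 278·3.93·(T − 58.7) = 1092.5(T − 58.7)
1278.1 T = 64132 − 15623 = 48509
T ≈ 37.95 °C (positive, so assuming full melt was valid).

T_f ≈ 38.0 °C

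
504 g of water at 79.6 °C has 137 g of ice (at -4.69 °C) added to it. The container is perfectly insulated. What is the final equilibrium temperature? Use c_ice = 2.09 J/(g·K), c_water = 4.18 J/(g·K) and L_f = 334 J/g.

T_f ≈ 45.0 °C

Heat gained plus heat lost sum to zero:
ice -4.69→0 °C: 137×2.09×4.69 = 1342.9
  latent heat to melt: 137×334 = 45758
  warm the meltwater: 572.66 T
  water: 2106.7(T − 79.6)
2679.4 T = 167695 − 47101 = 120594
T ≈ 45.01 °C. Since T > 0 °C, the all-ice-melts assumption holds.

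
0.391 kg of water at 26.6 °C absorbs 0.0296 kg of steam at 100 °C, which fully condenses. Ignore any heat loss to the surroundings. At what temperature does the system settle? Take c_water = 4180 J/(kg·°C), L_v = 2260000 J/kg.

Energy conservation, ΣQ = 0:
steam→water at 100 °C releases m L_v = 0.0296×2260000 = 66896
  condensed water 100 °C→T: 123.73(T − 100)
  original water: 1634.4(T − 26.6)
1758.1 T = 66896 + 12373 + 43475 = 122743
T ≈ 69.82 °C — below 100 °C, confirming all the steam condensed.

T_f ≈ 69.8 °C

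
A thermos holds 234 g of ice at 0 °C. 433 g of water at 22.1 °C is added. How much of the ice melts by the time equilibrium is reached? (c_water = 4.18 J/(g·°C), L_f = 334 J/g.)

m_melted ≈ 120 g

Water can give up m c ΔT = 433·4.18·22.1 = 40000 J before reaching 0 °C.
Melting all 234 g of ice would need 234·334 = 78156 J.
Since 40000 < 78156 J, not all the ice melts; equilibrium is at 0 °C.
Mass melted = 40000/334 ≈ 119.8 g.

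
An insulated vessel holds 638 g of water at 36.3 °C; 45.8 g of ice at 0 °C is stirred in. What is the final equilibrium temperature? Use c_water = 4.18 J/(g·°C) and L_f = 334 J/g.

Setting the total heat transfer to zero:
melt ice: 45.8·334 = 15297; meltwater 0→T: 45.8·4.18·T = 191.44 T; water: 2666.8(T − 36.3)
2858.3 T = 96806 − 15297 = 81509
T ≈ 28.52 °C. Since T > 0 °C, the all-ice-melts assumption holds.

T_f ≈ 28.5 °C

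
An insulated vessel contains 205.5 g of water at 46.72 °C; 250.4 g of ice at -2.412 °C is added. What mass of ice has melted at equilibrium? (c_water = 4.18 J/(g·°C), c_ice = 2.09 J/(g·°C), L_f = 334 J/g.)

m_melted ≈ 116 g

Cooling the water to 0 °C releases 205.5·4.18·46.72 = 40132 J.
Warming the ice to 0 °C takes 250.4·2.09·2.412 = 1262.3 J, leaving 38870 J for melting.
Melting all 250.4 g of ice would need 250.4·334 = 83634 J.
Since 38870 < 83634 J, not all the ice melts; equilibrium is at 0 °C.
Mass melted = 38870/334 ≈ 116.4 g.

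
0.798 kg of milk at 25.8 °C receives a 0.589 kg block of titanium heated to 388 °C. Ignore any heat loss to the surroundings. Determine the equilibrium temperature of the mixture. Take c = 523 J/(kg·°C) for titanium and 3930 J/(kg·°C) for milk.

Heat lost by the titanium equals heat gained by the milk:
0.589·523·(388 − T) = 0.798·3930·(T − 25.8)
308.05(388 − T) = 3136.1(T − 25.8)
3444.2 T = 200435  ⇒  T ≈ 58.20 °C

T_f ≈ 58.2 °C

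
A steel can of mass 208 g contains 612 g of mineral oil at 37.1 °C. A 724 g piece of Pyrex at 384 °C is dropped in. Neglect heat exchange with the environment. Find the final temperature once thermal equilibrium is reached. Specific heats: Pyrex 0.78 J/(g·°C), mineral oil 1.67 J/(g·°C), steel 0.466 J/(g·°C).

T_f ≈ 153.5 °C

Energy conservation, ΣQ = 0:
724×0.78×(T − 384) + 612×1.67×(T − 37.1) + 208×0.466×(T − 37.1) = 0
564.72(T − 384) + 1022(T − 37.1) + 96.93(T − 37.1) = 0
1683.7 T = 258366
T = 258366 / 1683.7 = 153 °C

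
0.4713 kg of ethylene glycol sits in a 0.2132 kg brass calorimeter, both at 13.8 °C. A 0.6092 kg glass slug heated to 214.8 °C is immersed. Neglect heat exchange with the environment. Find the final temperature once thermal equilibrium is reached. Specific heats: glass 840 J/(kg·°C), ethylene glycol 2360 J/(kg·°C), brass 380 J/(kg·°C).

T_f ≈ 74.1 °C

Conservation of energy gives ΣQ = 0:
0.6092×840×(T − 214.8) + 0.4713×2360×(T − 13.8) + 0.2132×380×(T − 13.8) = 0
511.73(T − 214.8) + 1112.3(T − 13.8) + 81.02(T − 13.8) = 0
(511.73 + 1112.3 + 81.02) T = 511.73×214.8 + 1112.3×13.8 + 81.02×13.8
T ≈ 74.13 °C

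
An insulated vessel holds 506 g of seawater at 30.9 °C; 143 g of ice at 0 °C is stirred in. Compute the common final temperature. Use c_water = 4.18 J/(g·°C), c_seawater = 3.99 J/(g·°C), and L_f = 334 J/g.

Let T be the final temperature. ΣQ_i = 0:
latent heat to melt: 143×334 = 47762
  warm the meltwater: 597.74 T
  seawater: 2018.9(T − 30.9)
2616.7 T = 62385 − 47762 = 14623
T ≈ 5.59 °C. Since T > 0 °C, the all-ice-melts assumption holds.

T_f ≈ 5.6 °C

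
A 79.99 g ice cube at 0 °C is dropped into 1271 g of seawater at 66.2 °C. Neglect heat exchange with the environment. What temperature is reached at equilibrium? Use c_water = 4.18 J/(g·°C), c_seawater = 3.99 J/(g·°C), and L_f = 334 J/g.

T_f ≈ 57.2 °C

Energy balance with sensible and latent terms:
melt ice: 79.99·334 = 26717
  warm the meltwater: 334.36 T
  seawater cools: 1271·3.99·(T − 66.2) = 5071.3(T − 66.2)
5405.6 T = 335719 − 26717 = 309003
T ≈ 57.16 °C. Since T > 0 °C, the all-ice-melts assumption holds.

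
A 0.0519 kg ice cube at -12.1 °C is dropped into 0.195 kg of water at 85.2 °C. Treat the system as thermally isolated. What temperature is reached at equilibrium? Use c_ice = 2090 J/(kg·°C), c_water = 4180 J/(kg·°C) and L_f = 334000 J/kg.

T_f ≈ 49.2 °C

Let T be the final temperature. ΣQ_i = 0:
warm ice to 0 °C: 0.0519×2090×(0 − (-12.1)) = 1312.5; latent heat to melt: 0.0519×334000 = 17335; meltwater 0→T: 0.0519×4180×T = 216.94 T; water cools: 0.195×4180×(T − 85.2) = 815.1(T − 85.2)
1032 T = 69447 − 18647 = 50799
T ≈ 49.22 °C — above 0 °C, consistent with complete melting.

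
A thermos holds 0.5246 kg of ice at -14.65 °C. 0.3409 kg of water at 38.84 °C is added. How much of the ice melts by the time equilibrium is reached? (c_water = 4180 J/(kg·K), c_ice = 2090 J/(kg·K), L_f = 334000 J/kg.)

m_melted ≈ 0.118 kg

Heat available from the water dropping to 0 °C: 0.3409·4180·38.84 = 55346 J.
Of that, 0.5246·2090·14.65 = 16062 J goes to bring the ice to 0 °C, leaving 39283 J.
Melting all 0.5246 kg of ice would need 0.5246·334000 = 175216 J.
39283 J < 175216 J, so only part of the ice melts and the system sits at 0 °C.
m_melted·334000 = 39283  ⇒  m_melted ≈ 0.1176 kg.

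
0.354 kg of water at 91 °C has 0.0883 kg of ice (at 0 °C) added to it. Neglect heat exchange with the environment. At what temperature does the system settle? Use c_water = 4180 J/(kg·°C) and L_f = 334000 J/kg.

T_f ≈ 56.9 °C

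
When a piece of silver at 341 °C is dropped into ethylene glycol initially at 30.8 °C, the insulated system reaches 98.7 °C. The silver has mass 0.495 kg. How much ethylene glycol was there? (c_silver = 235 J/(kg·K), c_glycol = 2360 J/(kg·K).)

m ≈ 0.176 kg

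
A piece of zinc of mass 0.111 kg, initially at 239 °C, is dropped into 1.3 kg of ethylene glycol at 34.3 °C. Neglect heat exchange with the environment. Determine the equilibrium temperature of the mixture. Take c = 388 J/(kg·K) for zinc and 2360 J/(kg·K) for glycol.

Taking heat into each body as positive, Σ m c ΔT = 0:
0.111·388·(T − 239) + 1.3·2360·(T − 34.3) = 0
3111.1 T = 115526
T = 115526 / 3111.1 = 37.1 °C

T_f ≈ 37.1 °C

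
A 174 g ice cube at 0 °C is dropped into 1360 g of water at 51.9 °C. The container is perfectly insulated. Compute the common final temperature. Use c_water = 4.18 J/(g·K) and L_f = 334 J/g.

Heat gained plus heat lost sum to zero:
latent heat to melt: 174·334 = 58116; meltwater 0→T: 174·4.18·T = 727.32 T; water cools: 1360·4.18·(T − 51.9) = 5684.8(T − 51.9)
6412.1 T = 295041 − 58116 = 236925
T ≈ 36.95 °C (positive, so assuming full melt was valid).

T_f ≈ 36.9 °C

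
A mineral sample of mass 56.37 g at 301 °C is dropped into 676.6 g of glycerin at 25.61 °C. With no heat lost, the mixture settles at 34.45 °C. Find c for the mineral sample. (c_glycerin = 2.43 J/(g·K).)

c ≈ 0.967 J/(g·K)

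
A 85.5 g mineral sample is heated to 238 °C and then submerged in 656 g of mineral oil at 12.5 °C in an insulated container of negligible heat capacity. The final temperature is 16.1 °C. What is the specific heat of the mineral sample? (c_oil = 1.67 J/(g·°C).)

c ≈ 0.208 J/(g·°C)

Heat lost by the mineral sample = heat gained by the oil:
85.5·c·(238 − 16.1) = 656·1.67·(16.1 − 12.5)
18972 c = 3943.9  ⇒  c ≈ 0.2079 J/(g·°C)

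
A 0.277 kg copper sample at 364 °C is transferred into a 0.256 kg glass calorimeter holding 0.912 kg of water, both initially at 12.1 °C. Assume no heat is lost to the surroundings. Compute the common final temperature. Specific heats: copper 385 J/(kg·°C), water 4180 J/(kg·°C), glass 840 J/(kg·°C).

T_f ≈ 21.2 °C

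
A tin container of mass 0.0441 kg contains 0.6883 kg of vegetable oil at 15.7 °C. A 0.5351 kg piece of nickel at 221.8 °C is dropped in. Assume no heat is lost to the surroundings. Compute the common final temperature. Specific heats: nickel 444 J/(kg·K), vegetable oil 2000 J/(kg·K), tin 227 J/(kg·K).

Conservation of energy gives ΣQ = 0:
0.5351·444·(T − 221.8) + 0.6883·2000·(T − 15.7) + 0.0441·227·(T − 15.7) = 0
237.58(T − 221.8) + 1376.6(T − 15.7) + 10.01(T − 15.7) = 0
1624.2 T = 74466
T = 74466/1624.2 ≈ 45.85 °C

T_f ≈ 45.8 °C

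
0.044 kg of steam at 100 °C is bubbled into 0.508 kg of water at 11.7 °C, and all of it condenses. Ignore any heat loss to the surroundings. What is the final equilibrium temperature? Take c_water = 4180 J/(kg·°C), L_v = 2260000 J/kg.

Energy conservation, ΣQ = 0:
latent heat released on condensation: 0.044×2260000 = 99440; condensate cools 100→T: 0.044×4180×(T − 100) = 183.92(T − 100); original water: 2123.4(T − 11.7)
2307.4 T = 99440 + 18392 + 24844 = 142676
T ≈ 61.84 °C (< 100 °C, so full condensation is consistent).

T_f ≈ 61.8 °C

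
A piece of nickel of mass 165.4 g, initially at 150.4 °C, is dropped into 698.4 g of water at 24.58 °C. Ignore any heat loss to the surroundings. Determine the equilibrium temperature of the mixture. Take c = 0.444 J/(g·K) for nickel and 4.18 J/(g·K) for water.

Heat lost by the nickel equals heat gained by the water:
165.4·0.444·(150.4 − T) = 698.4·4.18·(T − 24.58)
73.44(150.4 − T) = 2919.3(T − 24.58)
2992.7 T = 82802  ⇒  T ≈ 27.67 °C

T_f ≈ 27.7 °C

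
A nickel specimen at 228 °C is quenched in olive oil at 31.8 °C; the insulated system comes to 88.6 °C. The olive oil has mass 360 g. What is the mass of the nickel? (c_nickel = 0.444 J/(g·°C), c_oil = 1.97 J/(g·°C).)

m ≈ 651 g

|Q_nickel| = |Q_oil|:
m·0.444·(228 − 88.6) = 360·1.97·(88.6 − 31.8)
61.89 m = 40283  ⇒  m ≈ 650.8 g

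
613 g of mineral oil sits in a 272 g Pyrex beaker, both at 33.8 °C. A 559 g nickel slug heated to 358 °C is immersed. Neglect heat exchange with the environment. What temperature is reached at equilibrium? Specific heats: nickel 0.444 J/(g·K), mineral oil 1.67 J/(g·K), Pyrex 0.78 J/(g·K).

With ΣQ=0 the equilibrium temperature is the m·c-weighted mean:
T_f = (248.2×358 + 1023.7×33.8 + 212.16×33.8) / (248.2 + 1023.7 + 212.16)
    = 130627 / 1484.1 ≈ 88.02 °C

T_f ≈ 88.0 °C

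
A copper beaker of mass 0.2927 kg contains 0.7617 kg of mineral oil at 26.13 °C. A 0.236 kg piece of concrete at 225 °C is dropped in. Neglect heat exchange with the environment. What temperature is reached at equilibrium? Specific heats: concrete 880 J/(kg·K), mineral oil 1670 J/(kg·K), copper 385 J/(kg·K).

Heat gained plus heat lost sum to zero:
0.236×880×(T − 225) + 0.7617×1670×(T − 26.13) + 0.2927×385×(T − 26.13) = 0
207.68(T − 225) + 1272(T − 26.13) + 112.69(T − 26.13) = 0
(207.68 + 1272 + 112.69) T = 207.68×225 + 1272×26.13 + 112.69×26.13
T = 82911/1592.4 ≈ 52.07 °C

T_f ≈ 52.1 °C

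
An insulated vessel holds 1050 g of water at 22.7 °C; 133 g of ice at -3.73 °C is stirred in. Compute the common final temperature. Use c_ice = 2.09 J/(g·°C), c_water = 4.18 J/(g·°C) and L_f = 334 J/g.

Sum of m c ΔT and latent-heat terms is zero:
ice -3.73→0 °C: 133×2.09×3.73 = 1036.8; fusion: m_ice L_f = 133×334 = 44422; meltwater 0→T: 133×4.18×T = 555.94 T; water: 4389(T − 22.7)
4944.9 T = 99630 − 45459 = 54171
T ≈ 10.95 °C (positive, so assuming full melt was valid).

T_f ≈ 11.0 °C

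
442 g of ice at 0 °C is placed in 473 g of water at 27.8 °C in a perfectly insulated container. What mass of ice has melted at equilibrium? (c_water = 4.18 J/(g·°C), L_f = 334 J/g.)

Cooling the water to 0 °C releases 473·4.18·27.8 = 54964 J.
Melting all 442 g of ice would need 442·334 = 147628 J.
Since 54964 < 147628 J, not all the ice melts; equilibrium is at 0 °C.
m_melt = 54964 / L_f = 164.6 g.

m_melted ≈ 165 g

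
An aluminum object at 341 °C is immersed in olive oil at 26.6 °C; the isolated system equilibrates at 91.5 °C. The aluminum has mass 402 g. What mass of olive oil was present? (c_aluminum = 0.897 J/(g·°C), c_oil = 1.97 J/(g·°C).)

m ≈ 704 g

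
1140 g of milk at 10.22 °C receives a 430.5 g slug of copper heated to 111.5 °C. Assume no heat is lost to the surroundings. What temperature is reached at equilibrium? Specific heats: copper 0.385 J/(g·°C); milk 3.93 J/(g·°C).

Conservation of energy gives ΣQ = 0:
430.5·0.385·(T − 111.5) + 1140·3.93·(T − 10.22) = 0
165.74(T − 111.5) + 4480.2(T − 10.22) = 0
4645.9 T = 64268
T = 64268 / 4645.9 = 13.8 °C

T_f ≈ 13.8 °C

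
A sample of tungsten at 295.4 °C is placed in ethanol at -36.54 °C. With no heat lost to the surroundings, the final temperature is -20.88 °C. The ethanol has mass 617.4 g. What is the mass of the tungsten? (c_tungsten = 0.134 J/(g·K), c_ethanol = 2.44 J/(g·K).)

|Q_tungsten| = |Q_ethanol|:
m×0.134×(295.4 − -20.88) = 617.4×2.44×(-20.88 − (-36.54))
42.38 m = 23591  ⇒  m ≈ 556.6 g

m ≈ 557 g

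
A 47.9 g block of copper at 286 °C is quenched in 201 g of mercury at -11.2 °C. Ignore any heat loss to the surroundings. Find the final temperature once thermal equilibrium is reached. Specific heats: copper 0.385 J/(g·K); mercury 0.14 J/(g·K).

Net heat exchanged in the isolated system is zero:
47.9·0.385·(T − 286) + 201·0.14·(T − (-11.2)) = 0
18.44(T − 286) + 28.14(T − (-11.2)) = 0
46.58 T = 4959.1
T = 4959.1 / 46.58 = 106 °C

T_f ≈ 106.5 °C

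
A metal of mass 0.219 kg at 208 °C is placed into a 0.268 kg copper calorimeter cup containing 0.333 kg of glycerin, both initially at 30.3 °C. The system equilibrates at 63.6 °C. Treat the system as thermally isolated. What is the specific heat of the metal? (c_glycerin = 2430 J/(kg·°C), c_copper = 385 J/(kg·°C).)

Conservation of energy gives ΣQ = 0:
0.219×c×(63.6 − 208) + 0.333×2430×(63.6 − 30.3) + 0.268×385×(63.6 − 30.3) = 0
-31.62 c = -30382
c = -30382/-31.62 ≈ 960.7 J/(kg·°C)

c ≈ 961 J/(kg·°C)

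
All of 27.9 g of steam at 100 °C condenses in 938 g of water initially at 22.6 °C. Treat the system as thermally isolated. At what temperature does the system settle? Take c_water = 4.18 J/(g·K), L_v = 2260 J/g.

T_f ≈ 40.5 °C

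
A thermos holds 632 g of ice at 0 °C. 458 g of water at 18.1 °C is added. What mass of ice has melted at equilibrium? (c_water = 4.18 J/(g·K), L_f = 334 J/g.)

Cooling the water to 0 °C releases 458·4.18·18.1 = 34651 J.
Fully melting the ice requires m_ice L_f = 632·334 = 211088 J.
That's not enough to melt it all — equilibrium is at 0 °C with ice remaining.
m_melt = 34651 / L_f = 103.7 g.

m_melted ≈ 104 g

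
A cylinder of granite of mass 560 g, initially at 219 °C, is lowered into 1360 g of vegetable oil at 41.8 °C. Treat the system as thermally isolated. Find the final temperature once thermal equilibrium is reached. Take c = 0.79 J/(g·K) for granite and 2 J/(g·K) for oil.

With ΣQ=0 the equilibrium temperature is the m·c-weighted mean:
T_f = (442.4×219 + 2720×41.8) / (442.4 + 2720)
    = 210582 / 3162.4 ≈ 66.59 °C

T_f ≈ 66.6 °C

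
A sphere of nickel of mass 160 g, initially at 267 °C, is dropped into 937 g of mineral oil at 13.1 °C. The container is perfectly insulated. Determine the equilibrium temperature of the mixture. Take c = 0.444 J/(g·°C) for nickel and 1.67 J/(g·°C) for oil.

T_f ≈ 24.1 °C

Let T be the final temperature. ΣQ_i = 0:
160*0.444*(T − 267) + 937*1.67*(T − 13.1) = 0
71.04(T − 267) + 1564.8(T − 13.1) = 0
1635.8 T = 39466
T ≈ 24.13 °C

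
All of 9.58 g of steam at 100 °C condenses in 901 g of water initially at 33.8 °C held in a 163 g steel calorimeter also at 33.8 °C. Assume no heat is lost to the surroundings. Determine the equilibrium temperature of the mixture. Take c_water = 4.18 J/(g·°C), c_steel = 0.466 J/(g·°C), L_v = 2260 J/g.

Energy conservation, ΣQ = 0:
steam→water at 100 °C releases m L_v = 9.58×2260 = 21651
  condensate cools 100→T: 9.58×4.18×(T − 100) = 40.04(T − 100)
  water warms: 901×4.18×(T − 33.8) = 3766.2(T − 33.8)
  cup: 75.96(T − 33.8)
3882.2 T = 21651 + 4004.4 + 129864 = 155520
T ≈ 40.06 °C — below 100 °C, confirming all the steam condensed.

T_f ≈ 40.1 °C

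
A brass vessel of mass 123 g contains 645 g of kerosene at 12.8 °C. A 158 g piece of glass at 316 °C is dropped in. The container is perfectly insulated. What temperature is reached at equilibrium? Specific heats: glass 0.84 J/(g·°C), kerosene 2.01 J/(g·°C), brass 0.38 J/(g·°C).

T_f ≈ 40.1 °C

Heat gained plus heat lost sum to zero:
158×0.84×(T − 316) + 645×2.01×(T − 12.8) + 123×0.38×(T − 12.8) = 0
132.72(T − 316) + 1296.4(T − 12.8) + 46.74(T − 12.8) = 0
(132.72 + 1296.4 + 46.74) T = 132.72×316 + 1296.4×12.8 + 46.74×12.8
T = 59132 / 1475.9 = 40.1 °C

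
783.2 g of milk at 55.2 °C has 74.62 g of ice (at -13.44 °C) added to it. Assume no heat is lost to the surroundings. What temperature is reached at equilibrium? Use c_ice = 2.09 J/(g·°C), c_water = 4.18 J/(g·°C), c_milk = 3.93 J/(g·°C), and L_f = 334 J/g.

T_f ≈ 42.2 °C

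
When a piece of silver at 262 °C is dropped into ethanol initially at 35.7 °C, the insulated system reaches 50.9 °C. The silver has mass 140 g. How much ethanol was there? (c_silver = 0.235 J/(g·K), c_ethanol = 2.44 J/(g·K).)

m ≈ 187 g

|Q_silver| = |Q_ethanol|:
140×0.235×(262 − 50.9) = m×2.44×(50.9 − 35.7)
37.09 m = 6945.2  ⇒  m ≈ 187.3 g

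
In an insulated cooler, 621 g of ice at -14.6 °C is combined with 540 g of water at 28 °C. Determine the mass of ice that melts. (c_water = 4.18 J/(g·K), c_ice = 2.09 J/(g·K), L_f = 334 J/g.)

Cooling the water to 0 °C releases 540×4.18×28 = 63202 J.
Warming the ice to 0 °C takes 621×2.09×14.6 = 18949 J, leaving 44252 J for melting.
Melting all 621 g of ice would need 621×334 = 207414 J.
44252 J < 207414 J, so only part of the ice melts and the system sits at 0 °C.
Mass melted = 44252/334 ≈ 132.5 g.

m_melted ≈ 132 g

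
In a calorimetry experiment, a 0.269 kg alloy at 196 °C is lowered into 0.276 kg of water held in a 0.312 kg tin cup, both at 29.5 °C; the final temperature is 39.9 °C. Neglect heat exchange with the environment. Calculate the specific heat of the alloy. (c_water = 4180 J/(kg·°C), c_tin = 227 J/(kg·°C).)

c ≈ 303 J/(kg·°C)

Heat gained plus heat lost sum to zero:
0.269×c×(39.9 − 196) + 0.276×4180×(39.9 − 29.5) + 0.312×227×(39.9 − 29.5) = 0
-41.99 c = -12735
c = -12735/-41.99 ≈ 303.3 J/(kg·°C)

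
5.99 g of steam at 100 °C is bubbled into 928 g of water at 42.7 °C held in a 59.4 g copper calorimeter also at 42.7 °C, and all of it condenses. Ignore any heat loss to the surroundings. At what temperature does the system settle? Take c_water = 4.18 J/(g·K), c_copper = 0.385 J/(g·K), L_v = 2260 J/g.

T_f ≈ 46.5 °C

Let T be the final temperature. ΣQ_i = 0:
condense steam: −5.99×2260 = −13537; condensed water 100 °C→T: 25.04(T − 100); water warms: 928×4.18×(T − 42.7) = 3879(T − 42.7); copper cup: 59.4×0.385×(T − 42.7) = 22.87(T − 42.7)
3926.9 T = 13537 + 2503.8 + 166612 = 182653
T ≈ 46.51 °C, under the boiling point, so the assumption holds.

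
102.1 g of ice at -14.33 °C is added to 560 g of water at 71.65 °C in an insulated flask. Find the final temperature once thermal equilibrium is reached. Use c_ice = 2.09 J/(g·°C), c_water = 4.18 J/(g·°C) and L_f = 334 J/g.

Energy conservation, ΣQ = 0:
warm ice to 0 °C: 102.1·2.09·(0 − (-14.33)) = 3057.9
  fusion: m_ice L_f = 102.1·334 = 34101
  warm the meltwater: 426.78 T
  water: 2340.8(T − 71.65)
2767.6 T = 167718 − 37159 = 130559
T ≈ 47.17 °C. Since T > 0 °C, the all-ice-melts assumption holds.

T_f ≈ 47.2 °C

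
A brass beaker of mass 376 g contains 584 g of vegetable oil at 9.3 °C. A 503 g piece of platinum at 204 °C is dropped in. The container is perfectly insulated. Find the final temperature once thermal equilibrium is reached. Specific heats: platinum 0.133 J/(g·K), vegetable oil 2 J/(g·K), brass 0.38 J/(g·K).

T_f ≈ 18.8 °C

Heat gained plus heat lost sum to zero:
503·0.133·(T − 204) + 584·2·(T − 9.3) + 376·0.38·(T − 9.3) = 0
1377.8 T = 25839
T = 25839/1377.8 ≈ 18.75 °C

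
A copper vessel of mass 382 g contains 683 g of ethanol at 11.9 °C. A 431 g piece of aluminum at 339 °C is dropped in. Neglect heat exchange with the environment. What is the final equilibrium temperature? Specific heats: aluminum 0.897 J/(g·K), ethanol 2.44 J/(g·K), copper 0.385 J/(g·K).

T_f = Σ m_i c_i T_i / Σ m_i c_i:
T_f = (386.61×339 + 1666.5×11.9 + 147.07×11.9) / (386.61 + 1666.5 + 147.07)
    = 152641 / 2200.2 ≈ 69.38 °C

T_f ≈ 69.4 °C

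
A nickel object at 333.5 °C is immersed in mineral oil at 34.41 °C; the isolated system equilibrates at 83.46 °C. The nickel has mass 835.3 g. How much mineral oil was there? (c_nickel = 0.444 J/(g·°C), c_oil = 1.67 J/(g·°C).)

m ≈ 1130 g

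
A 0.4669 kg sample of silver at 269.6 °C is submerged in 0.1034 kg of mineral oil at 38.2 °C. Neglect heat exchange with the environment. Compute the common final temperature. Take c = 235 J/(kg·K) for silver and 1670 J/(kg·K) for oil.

T_f ≈ 128.1 °C

Heat gained plus heat lost sum to zero:
0.4669*235*(T − 269.6) + 0.1034*1670*(T − 38.2) = 0
(109.72 + 172.68) T = 109.72*269.6 + 172.68*38.2
T = 36177/282.4 ≈ 128.11 °C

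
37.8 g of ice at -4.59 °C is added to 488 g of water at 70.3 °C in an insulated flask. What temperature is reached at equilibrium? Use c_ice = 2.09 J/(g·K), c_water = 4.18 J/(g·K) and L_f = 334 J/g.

T_f ≈ 59.3 °C

Heat gained plus heat lost sum to zero:
ice -4.59→0 °C: 37.8×2.09×4.59 = 362.62
  melt ice: 37.8×334 = 12625
  meltwater 0→T: 37.8×4.18×T = 158 T
  water cools: 488×4.18×(T − 70.3) = 2039.8(T − 70.3)
2197.8 T = 143401 − 12988 = 130413
T ≈ 59.34 °C (positive, so assuming full melt was valid).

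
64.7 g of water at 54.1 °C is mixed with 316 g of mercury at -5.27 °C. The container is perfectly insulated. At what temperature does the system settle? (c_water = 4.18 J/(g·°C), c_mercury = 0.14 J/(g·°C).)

Set heat shed by the hot body equal to heat absorbed by the cold body:
64.7*4.18*(54.1 − T) = 316*0.14*(T − (-5.27))
270.45(54.1 − T) = 44.24(T − (-5.27))
314.69 T = 14398  ⇒  T ≈ 45.75 °C

T_f ≈ 45.8 °C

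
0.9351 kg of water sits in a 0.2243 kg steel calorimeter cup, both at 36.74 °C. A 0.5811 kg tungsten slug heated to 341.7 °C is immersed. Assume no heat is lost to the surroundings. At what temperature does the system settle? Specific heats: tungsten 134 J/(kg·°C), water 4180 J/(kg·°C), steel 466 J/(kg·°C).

T_f ≈ 42.5 °C

Net heat exchanged in the isolated system is zero:
0.5811·134·(T − 341.7) + 0.9351·4180·(T − 36.74) + 0.2243·466·(T − 36.74) = 0
77.87(T − 341.7) + 3908.7(T − 36.74) + 104.52(T − 36.74) = 0
(77.87 + 3908.7 + 104.52) T = 77.87·341.7 + 3908.7·36.74 + 104.52·36.74
T = 174054/4091.1 ≈ 42.54 °C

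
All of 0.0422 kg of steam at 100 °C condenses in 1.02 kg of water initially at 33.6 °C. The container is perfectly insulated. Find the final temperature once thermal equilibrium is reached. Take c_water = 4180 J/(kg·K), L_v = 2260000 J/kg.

Setting the total heat transfer to zero:
latent heat released on condensation: 0.0422×2260000 = 95372
  condensate cools 100→T: 0.0422×4180×(T − 100) = 176.4(T − 100)
  water warms: 1.02×4180×(T − 33.6) = 4263.6(T − 33.6)
4440 T = 95372 + 17640 + 143257 = 256269
T ≈ 57.72 °C — below 100 °C, confirming all the steam condensed.

T_f ≈ 57.7 °C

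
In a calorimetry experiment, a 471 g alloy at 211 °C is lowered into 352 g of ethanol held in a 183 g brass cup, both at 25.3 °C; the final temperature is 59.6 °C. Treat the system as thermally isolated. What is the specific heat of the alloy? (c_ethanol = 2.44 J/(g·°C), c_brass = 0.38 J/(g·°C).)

Energy conservation, ΣQ = 0:
471·c·(59.6 − 211) + 352·2.44·(59.6 − 25.3) + 183·0.38·(59.6 − 25.3) = 0
-71309 c = -31845
c = -31845/-71309 ≈ 0.4466 J/(g·°C)

c ≈ 0.447 J/(g·°C)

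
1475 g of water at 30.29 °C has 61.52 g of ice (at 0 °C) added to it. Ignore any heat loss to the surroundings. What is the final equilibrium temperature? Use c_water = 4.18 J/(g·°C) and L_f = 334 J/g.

T_f ≈ 25.9 °C

Setting the total heat transfer to zero:
latent heat to melt: 61.52×334 = 20548
  warm the meltwater: 257.15 T
  water: 6165.5(T − 30.29)
6422.7 T = 186753 − 20548 = 166205
T ≈ 25.88 °C (positive, so assuming full melt was valid).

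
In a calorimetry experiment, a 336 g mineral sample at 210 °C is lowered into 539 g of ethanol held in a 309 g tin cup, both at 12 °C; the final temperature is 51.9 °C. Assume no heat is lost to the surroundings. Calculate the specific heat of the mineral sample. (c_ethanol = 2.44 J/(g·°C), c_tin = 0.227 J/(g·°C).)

c ≈ 1.04 J/(g·°C)

Heat gained plus heat lost sum to zero:
336·c·(51.9 − 210) + 539·2.44·(51.9 − 12) + 309·0.227·(51.9 − 12) = 0
-53122 c = -55274
c = -55274/-53122 ≈ 1.041 J/(g·°C)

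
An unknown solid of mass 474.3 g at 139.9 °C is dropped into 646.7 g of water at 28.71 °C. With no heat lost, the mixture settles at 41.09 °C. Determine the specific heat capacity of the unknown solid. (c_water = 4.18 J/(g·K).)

c ≈ 0.714 J/(g·K)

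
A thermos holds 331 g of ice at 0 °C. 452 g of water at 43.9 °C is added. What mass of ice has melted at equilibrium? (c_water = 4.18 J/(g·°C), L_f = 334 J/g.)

m_melted ≈ 248 g

Heat available from the water dropping to 0 °C: 452×4.18×43.9 = 82943 J.
To melt every bit of ice: 331×334 = 110554 J.
Since 82943 < 110554 J, not all the ice melts; equilibrium is at 0 °C.
m_melted×334 = 82943  ⇒  m_melted ≈ 248.3 g.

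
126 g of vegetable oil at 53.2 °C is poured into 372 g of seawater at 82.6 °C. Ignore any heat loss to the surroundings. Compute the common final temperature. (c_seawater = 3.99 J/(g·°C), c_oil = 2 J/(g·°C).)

T_f ≈ 78.3 °C

Let T be the final temperature. ΣQ_i = 0:
372*3.99*(T − 82.6) + 126*2*(T − 53.2) = 0
1484.3(T − 82.6) + 252(T − 53.2) = 0
1736.3 T = 136008
T = 136008 / 1736.3 = 78.3 °C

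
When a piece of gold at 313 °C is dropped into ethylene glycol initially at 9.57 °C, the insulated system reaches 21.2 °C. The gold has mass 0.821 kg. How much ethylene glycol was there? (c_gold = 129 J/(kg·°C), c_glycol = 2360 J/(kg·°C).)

Setting the total heat transfer to zero:
0.821·129·(21.2 − 313) + m·2360·(21.2 − 9.57) = 0
27447 m = 30904
m = 30904/27447 ≈ 1.126 kg

m ≈ 1.13 kg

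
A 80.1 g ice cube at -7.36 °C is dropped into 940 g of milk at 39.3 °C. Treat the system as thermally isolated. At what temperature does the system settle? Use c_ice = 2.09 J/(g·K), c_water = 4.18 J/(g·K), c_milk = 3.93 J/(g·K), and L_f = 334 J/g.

T_f ≈ 29.1 °C

Heat gained plus heat lost sum to zero:
warm ice to 0 °C: 80.1×2.09×(0 − (-7.36)) = 1232.1; fusion: m_ice L_f = 80.1×334 = 26753; warm the meltwater: 334.82 T; milk: 3694.2(T − 39.3)
4029 T = 145182 − 27986 = 117197
T ≈ 29.09 °C. Since T > 0 °C, the all-ice-melts assumption holds.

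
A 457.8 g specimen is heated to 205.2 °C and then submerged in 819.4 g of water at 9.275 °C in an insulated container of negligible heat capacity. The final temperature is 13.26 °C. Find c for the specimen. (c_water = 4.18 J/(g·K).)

c ≈ 0.155 J/(g·K)

Energy conservation, ΣQ = 0:
457.8×c×(13.26 − 205.2) + 819.4×4.18×(13.26 − 9.275) = 0
-87870 c = -13649
c = -13649/-87870 ≈ 0.1553 J/(g·K)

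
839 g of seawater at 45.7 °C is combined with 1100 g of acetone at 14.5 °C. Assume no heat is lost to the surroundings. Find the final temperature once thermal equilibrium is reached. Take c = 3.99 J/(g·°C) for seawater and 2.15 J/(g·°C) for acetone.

Heat gained plus heat lost sum to zero:
839*3.99*(T − 45.7) + 1100*2.15*(T − 14.5) = 0
5712.6 T = 187278
T ≈ 32.78 °C

T_f ≈ 32.8 °C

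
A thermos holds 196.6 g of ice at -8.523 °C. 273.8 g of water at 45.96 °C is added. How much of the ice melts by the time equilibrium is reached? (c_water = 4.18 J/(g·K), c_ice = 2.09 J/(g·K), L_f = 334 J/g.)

m_melted ≈ 147 g

Water can give up m c ΔT = 273.8·4.18·45.96 = 52600 J before reaching 0 °C.
Of that, 196.6·2.09·8.523 = 3502 J goes to bring the ice to 0 °C, leaving 49098 J.
Melting all 196.6 g of ice would need 196.6·334 = 65664 J.
That's not enough to melt it all — equilibrium is at 0 °C with ice remaining.
m_melt = 49098 / L_f = 147 g.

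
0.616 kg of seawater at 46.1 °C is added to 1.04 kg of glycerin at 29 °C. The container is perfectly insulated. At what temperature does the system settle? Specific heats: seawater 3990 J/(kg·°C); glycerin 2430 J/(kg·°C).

|Q_seawater| = |Q_glycerin|:
0.616*3990*(46.1 − T) = 1.04*2430*(T − 29)
2457.8(46.1 − T) = 2527.2(T − 29)
4985 T = 186595  ⇒  T ≈ 37.43 °C

T_f ≈ 37.4 °C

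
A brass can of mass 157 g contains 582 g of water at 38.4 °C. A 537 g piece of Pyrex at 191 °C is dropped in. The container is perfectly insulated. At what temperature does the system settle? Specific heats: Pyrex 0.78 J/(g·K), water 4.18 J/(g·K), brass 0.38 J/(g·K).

T_f ≈ 60.4 °C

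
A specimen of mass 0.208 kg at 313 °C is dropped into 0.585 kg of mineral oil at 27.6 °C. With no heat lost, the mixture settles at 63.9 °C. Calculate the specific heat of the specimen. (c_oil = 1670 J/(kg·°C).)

c ≈ 684 J/(kg·°C)

Heat lost by the specimen = heat gained by the oil:
0.208×c×(313 − 63.9) = 0.585×1670×(63.9 − 27.6)
51.81 c = 35463  ⇒  c ≈ 684.5 J/(kg·°C)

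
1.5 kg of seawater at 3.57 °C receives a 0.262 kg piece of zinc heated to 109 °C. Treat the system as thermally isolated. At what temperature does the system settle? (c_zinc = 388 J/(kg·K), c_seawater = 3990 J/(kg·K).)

Net heat exchanged in the isolated system is zero:
0.262×388×(T − 109) + 1.5×3990×(T − 3.57) = 0
101.66(T − 109) + 5985(T − 3.57) = 0
(101.66 + 5985) T = 101.66×109 + 5985×3.57
T = 32447/6086.7 ≈ 5.33 °C

T_f ≈ 5.3 °C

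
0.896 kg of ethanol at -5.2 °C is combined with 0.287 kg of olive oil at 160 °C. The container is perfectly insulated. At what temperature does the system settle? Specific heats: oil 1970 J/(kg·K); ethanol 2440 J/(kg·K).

T_f ≈ 28.7 °C

T_f is the heat-capacity-weighted average of the initial temperatures:
T_f = (565.39*160 + 2186.2*(-5.2)) / (565.39 + 2186.2)
    = 79094 / 2751.6 ≈ 28.74 °C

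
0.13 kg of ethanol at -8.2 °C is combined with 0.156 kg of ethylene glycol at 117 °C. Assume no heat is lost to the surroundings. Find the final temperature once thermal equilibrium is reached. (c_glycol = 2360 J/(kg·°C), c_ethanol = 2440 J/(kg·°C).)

T_f ≈ 59.1 °C

Energy conservation, ΣQ = 0:
0.156·2360·(T − 117) + 0.13·2440·(T − (-8.2)) = 0
368.16(T − 117) + 317.2(T − (-8.2)) = 0
685.36 T = 40474
T ≈ 59.05 °C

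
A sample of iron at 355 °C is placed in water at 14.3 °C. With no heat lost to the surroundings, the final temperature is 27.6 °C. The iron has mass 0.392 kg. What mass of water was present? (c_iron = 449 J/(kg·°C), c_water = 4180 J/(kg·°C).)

m ≈ 1.04 kg

Let T be the final temperature. ΣQ_i = 0:
0.392×449×(27.6 − 355) + m×4180×(27.6 − 14.3) = 0
55594 m = 57625
m = 57625/55594 ≈ 1.037 kg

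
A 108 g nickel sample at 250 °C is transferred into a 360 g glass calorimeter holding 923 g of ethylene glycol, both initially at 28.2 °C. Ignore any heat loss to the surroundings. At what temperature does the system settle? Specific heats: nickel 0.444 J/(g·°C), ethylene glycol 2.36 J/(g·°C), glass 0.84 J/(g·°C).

With ΣQ=0 the equilibrium temperature is the m·c-weighted mean:
T_f = (47.95·250 + 2178.3·28.2 + 302.4·28.2) / (47.95 + 2178.3 + 302.4)
    = 81943 / 2528.6 ≈ 32.41 °C

T_f ≈ 32.4 °C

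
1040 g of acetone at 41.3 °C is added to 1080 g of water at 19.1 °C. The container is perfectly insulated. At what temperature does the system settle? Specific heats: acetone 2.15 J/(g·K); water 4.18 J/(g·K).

Net heat exchanged in the isolated system is zero:
1040×2.15×(T − 41.3) + 1080×4.18×(T − 19.1) = 0
2236(T − 41.3) + 4514.4(T − 19.1) = 0
6750.4 T = 178572
T = 178572/6750.4 ≈ 26.45 °C

T_f ≈ 26.5 °C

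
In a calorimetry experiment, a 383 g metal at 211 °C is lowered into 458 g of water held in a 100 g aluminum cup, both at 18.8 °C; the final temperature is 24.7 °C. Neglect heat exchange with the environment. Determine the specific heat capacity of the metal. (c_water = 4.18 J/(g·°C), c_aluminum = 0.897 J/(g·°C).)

Let T be the final temperature. ΣQ_i = 0:
383×c×(24.7 − 211) + 458×4.18×(24.7 − 18.8) + 100×0.897×(24.7 − 18.8) = 0
-71353 c = -11824
c = -11824/-71353 ≈ 0.1657 J/(g·°C)

c ≈ 0.166 J/(g·°C)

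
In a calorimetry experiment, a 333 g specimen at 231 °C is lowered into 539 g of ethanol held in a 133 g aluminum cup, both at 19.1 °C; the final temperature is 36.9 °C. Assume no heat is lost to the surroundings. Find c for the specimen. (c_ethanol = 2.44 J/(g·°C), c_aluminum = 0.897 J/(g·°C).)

Conservation of energy gives ΣQ = 0:
333·c·(36.9 − 231) + 539·2.44·(36.9 − 19.1) + 133·0.897·(36.9 − 19.1) = 0
-64635 c = -25533
c = -25533/-64635 ≈ 0.395 J/(g·°C)

c ≈ 0.395 J/(g·°C)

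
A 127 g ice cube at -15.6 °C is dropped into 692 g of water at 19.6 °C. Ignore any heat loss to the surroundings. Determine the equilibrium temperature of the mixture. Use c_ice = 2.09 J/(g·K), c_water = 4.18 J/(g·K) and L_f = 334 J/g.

Conservation of energy gives ΣQ = 0:
warm ice to 0 °C: 127×2.09×(0 − (-15.6)) = 4140.7
  fusion: m_ice L_f = 127×334 = 42418
  meltwater 0→T: 127×4.18×T = 530.86 T
  water cools: 692×4.18×(T − 19.6) = 2892.6(T − 19.6)
3423.4 T = 56694 − 46559 = 10135
T ≈ 2.96 °C — above 0 °C, consistent with complete melting.

T_f ≈ 3.0 °C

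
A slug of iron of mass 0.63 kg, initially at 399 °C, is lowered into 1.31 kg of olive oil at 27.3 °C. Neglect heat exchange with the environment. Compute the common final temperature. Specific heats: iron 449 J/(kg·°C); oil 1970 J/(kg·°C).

T_f ≈ 64.0 °C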